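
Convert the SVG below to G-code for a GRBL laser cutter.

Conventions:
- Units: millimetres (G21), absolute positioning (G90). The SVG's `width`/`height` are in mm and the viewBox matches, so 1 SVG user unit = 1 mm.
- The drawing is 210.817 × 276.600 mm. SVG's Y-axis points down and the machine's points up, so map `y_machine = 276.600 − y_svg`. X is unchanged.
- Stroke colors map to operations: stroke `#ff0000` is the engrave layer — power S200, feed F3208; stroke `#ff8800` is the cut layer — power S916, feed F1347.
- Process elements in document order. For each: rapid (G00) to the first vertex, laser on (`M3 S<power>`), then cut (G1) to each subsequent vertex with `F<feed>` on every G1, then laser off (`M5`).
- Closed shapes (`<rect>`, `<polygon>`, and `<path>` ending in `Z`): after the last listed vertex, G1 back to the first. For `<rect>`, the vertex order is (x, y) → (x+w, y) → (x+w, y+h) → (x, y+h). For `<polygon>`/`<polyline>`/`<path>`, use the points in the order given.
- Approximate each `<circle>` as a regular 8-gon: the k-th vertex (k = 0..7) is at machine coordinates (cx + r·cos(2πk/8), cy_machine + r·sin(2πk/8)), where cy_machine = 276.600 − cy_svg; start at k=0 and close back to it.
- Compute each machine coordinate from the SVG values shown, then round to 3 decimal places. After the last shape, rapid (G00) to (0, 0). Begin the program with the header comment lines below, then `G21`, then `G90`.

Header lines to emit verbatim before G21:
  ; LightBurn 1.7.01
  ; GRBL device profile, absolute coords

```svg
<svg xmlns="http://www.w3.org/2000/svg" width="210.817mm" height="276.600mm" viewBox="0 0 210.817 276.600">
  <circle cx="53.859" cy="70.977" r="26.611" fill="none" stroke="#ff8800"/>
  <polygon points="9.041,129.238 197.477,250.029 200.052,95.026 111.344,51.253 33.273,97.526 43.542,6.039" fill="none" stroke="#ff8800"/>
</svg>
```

; LightBurn 1.7.01
; GRBL device profile, absolute coords
G21
G90
G00 X80.470 Y205.623
M3 S916
G1 X72.676 Y224.440 F1347
G1 X53.859 Y232.234 F1347
G1 X35.042 Y224.440 F1347
G1 X27.248 Y205.623 F1347
G1 X35.042 Y186.806 F1347
G1 X53.859 Y179.012 F1347
G1 X72.676 Y186.806 F1347
G1 X80.470 Y205.623 F1347
M5
G00 X9.041 Y147.362
M3 S916
G1 X197.477 Y26.571 F1347
G1 X200.052 Y181.574 F1347
G1 X111.344 Y225.347 F1347
G1 X33.273 Y179.074 F1347
G1 X43.542 Y270.561 F1347
G1 X9.041 Y147.362 F1347
M5
G00 X0.000 Y0.000

viewBox `0 0 210.817 276.600` with mm width/height → 1 unit = 1 mm. Flip: y_m = 276.600 − y_svg.

**Shape 1** — `<circle>` circle, stroke `#ff8800` → cut (S916, F1347). Machine vertices: (80.470,205.623) → (72.676,224.440) → (53.859,232.234) → (35.042,224.440) → (27.248,205.623) → (35.042,186.806) → (53.859,179.012) → (72.676,186.806) → (80.470,205.623). Closed: final G1 returns to the first vertex.

**Shape 2** — `<polygon>` closed polygon, stroke `#ff8800` → cut (S916, F1347). Machine vertices: (9.041,147.362) → (197.477,26.571) → (200.052,181.574) → (111.344,225.347) → (33.273,179.074) → (43.542,270.561) → (9.041,147.362). Closed: final G1 returns to the first vertex.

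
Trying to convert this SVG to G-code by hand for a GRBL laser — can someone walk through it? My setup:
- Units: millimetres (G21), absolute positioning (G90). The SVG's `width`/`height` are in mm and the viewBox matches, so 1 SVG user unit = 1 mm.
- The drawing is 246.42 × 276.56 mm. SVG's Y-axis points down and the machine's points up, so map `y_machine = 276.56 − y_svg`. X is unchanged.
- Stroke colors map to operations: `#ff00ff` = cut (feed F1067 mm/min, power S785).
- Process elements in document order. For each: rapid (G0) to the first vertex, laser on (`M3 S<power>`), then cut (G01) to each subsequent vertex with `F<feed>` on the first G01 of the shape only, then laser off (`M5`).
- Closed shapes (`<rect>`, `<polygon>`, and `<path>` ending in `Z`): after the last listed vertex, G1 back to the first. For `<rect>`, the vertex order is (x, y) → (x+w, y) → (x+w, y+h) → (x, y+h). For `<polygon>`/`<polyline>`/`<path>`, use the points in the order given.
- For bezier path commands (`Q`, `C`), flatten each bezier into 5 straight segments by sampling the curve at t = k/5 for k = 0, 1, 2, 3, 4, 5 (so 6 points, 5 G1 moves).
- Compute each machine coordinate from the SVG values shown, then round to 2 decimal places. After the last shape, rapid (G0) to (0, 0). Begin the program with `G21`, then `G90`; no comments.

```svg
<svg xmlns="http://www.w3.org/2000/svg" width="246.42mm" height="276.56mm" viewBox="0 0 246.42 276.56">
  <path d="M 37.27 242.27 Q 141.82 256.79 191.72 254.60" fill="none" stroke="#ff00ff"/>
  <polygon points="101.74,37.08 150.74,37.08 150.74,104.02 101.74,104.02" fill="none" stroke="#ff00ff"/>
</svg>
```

G21
G90
G0 X37.27 Y34.29
M3 S785
G01 X76.90 Y29.15 F1067
G01 X112.17 Y25.35
G01 X143.06 Y22.88
G01 X169.57 Y21.75
G01 X191.72 Y21.96
M5
G0 X101.74 Y239.48
M3 S785
G01 X150.74 Y239.48 F1067
G01 X150.74 Y172.54
G01 X101.74 Y172.54
G01 X101.74 Y239.48
M5
G0 X0.00 Y0.00

viewBox `0 0 246.42 276.56` with mm width/height → 1 unit = 1 mm. Flip: y_m = 276.56 − y_svg.

**Shape 1** — `<path>` quadratic bezier, stroke `#ff00ff` → cut (S785, F1067). Control points (SVG): P0=(37.27,242.27), P1=(141.82,256.79), P2=(191.72,254.60); sampled at t=k/5. Machine vertices: (37.27,34.29) → (76.90,29.15) → (112.17,25.35) → (143.06,22.88) → (169.57,21.75) → (191.72,21.96). Open path.

**Shape 2** — `<polygon>` rectangle, stroke `#ff00ff` → cut (S785, F1067). Machine vertices: (101.74,239.48) → (150.74,239.48) → (150.74,172.54) → (101.74,172.54) → (101.74,239.48). Closed: final G1 returns to the first vertex.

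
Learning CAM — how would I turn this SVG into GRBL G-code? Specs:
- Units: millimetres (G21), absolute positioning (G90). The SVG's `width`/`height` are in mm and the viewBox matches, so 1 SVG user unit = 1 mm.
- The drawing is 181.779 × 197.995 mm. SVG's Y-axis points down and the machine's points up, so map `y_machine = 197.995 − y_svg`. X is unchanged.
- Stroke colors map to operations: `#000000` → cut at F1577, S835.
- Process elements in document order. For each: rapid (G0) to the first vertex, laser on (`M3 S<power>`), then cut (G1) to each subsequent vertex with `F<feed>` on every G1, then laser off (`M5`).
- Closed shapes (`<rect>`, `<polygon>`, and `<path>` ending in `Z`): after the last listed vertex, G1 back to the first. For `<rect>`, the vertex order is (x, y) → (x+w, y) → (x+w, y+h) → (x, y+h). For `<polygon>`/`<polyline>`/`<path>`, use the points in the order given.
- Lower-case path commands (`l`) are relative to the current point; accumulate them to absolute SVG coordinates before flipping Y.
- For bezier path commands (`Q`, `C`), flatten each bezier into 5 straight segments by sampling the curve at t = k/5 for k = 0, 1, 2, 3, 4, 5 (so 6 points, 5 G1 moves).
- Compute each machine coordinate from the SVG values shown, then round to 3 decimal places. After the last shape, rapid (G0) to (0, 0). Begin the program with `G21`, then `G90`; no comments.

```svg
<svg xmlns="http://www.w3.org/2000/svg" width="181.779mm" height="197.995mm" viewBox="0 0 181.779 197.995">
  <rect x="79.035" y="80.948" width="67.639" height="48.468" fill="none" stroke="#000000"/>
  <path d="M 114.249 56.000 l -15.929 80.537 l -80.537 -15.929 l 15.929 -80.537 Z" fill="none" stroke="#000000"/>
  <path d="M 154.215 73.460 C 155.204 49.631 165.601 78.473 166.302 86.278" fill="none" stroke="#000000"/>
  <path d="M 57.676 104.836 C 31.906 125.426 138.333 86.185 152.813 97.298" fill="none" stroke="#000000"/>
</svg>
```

G21
G90
G0 X79.035 Y117.047
M3 S835
G1 X146.674 Y117.047 F1577
G1 X146.674 Y68.579 F1577
G1 X79.035 Y68.579 F1577
G1 X79.035 Y117.047 F1577
M5
G0 X114.249 Y141.995
M3 S835
G1 X98.320 Y61.458 F1577
G1 X17.783 Y77.387 F1577
G1 X33.712 Y157.924 F1577
G1 X114.249 Y141.995 F1577
M5
G0 X154.215 Y124.535
M3 S835
G1 X155.785 Y133.102 F1577
G1 X158.695 Y132.565 F1577
G1 X162.029 Y126.463 F1577
G1 X164.871 Y118.335 F1577
G1 X166.302 Y111.717 F1577
M5
G0 X57.676 Y93.159
M3 S835
G1 X56.284 Y87.103 F1577
G1 X75.861 Y90.118 F1577
G1 X105.648 Y96.915 F1577
G1 X134.885 Y102.204 F1577
G1 X152.813 Y100.697 F1577
M5
G0 X0.000 Y0.000

1 u = 1 mm; y_m = 197.995 − y.

[1] `<rect>` rectangle, #000000→cut S835 F1577: (79.035,117.047) → (146.674,117.047) → (146.674,68.579) → (79.035,68.579) → (79.035,117.047) (closed)

[2] `<path>` regular polygon, #000000→cut S835 F1577: (114.249,141.995) → (98.320,61.458) → (17.783,77.387) → (33.712,157.924) → (114.249,141.995) (closed)

[3] `<path>` cubic bezier, #000000→cut S835 F1577: (154.215,124.535) → (155.785,133.102) → (158.695,132.565) → (162.029,126.463) → (164.871,118.335) → (166.302,111.717)

[4] `<path>` cubic bezier, #000000→cut S835 F1577: (57.676,93.159) → (56.284,87.103) → (75.861,90.118) → (105.648,96.915) → (134.885,102.204) → (152.813,100.697)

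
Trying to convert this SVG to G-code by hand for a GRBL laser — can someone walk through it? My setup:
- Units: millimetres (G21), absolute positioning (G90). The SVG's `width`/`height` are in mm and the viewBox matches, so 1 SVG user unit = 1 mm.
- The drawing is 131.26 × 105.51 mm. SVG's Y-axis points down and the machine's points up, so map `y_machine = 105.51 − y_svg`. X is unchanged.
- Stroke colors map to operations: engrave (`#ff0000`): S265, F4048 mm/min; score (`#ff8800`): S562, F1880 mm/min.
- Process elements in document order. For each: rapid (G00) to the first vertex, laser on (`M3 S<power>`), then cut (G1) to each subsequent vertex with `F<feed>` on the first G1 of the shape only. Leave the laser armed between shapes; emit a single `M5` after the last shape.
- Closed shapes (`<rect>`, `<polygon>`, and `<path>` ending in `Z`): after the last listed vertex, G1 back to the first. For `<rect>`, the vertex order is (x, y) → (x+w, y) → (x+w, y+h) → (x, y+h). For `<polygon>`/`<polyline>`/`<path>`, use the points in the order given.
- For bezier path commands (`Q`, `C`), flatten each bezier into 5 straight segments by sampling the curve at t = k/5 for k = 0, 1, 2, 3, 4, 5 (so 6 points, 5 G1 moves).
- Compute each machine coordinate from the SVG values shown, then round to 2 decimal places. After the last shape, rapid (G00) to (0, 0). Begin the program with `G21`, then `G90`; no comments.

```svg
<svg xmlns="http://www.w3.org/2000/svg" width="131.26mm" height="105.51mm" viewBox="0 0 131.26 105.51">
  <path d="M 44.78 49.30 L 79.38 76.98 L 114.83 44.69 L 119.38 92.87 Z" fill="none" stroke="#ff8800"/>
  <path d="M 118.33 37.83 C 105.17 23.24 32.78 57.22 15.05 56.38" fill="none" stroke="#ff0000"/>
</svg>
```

viewBox `0 0 131.26 105.51` with mm width/height → 1 unit = 1 mm. Flip: y_m = 105.51 − y_svg.

**Shape 1** — `<path>` closed polygon, stroke `#ff8800` → score (S562, F1880). Machine vertices: (44.78,56.21) → (79.38,28.53) → (114.83,60.82) → (119.38,12.64) → (44.78,56.21). Closed: final G1 returns to the first vertex.

**Shape 2** — `<path>` cubic bezier, stroke `#ff0000` → engrave (S265, F4048). Control points (SVG): P0=(118.33,37.83), P1=(105.17,23.24), P2=(32.78,57.22), P3=(15.05,56.38); sampled at t=k/5. Machine vertices: (118.33,67.68) → (104.24,71.27) → (81.40,67.21) → (55.27,59.50) → (31.34,52.14) → (15.05,49.13). Open path.

G21
G90
G00 X44.78 Y56.21
M3 S562
G1 X79.38 Y28.53 F1880
G1 X114.83 Y60.82
G1 X119.38 Y12.64
G1 X44.78 Y56.21
G00 X118.33 Y67.68
M3 S265
G1 X104.24 Y71.27 F4048
G1 X81.40 Y67.21
G1 X55.27 Y59.50
G1 X31.34 Y52.14
G1 X15.05 Y49.13
M5
G00 X0.00 Y0.00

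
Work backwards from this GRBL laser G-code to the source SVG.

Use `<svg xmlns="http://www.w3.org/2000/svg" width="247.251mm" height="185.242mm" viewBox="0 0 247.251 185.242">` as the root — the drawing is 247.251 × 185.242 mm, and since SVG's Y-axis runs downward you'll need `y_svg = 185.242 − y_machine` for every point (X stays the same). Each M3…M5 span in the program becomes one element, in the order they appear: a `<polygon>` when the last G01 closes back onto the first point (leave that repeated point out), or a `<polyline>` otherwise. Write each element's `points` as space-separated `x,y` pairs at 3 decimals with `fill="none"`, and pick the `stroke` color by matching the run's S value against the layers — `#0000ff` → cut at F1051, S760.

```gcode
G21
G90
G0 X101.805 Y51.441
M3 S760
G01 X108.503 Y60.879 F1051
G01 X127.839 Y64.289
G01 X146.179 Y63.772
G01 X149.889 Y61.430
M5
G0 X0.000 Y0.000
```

y_svg = 185.242 − y_m. Every run uses S760, so all elements get stroke `#0000ff` (cut).

[1] open run; points: 101.805,133.801 108.503,124.363 127.839,120.953 146.179,121.470 149.889,123.812

<svg xmlns="http://www.w3.org/2000/svg" width="247.251mm" height="185.242mm" viewBox="0 0 247.251 185.242">
  <polyline points="101.805,133.801 108.503,124.363 127.839,120.953 146.179,121.470 149.889,123.812" fill="none" stroke="#0000ff"/>
</svg>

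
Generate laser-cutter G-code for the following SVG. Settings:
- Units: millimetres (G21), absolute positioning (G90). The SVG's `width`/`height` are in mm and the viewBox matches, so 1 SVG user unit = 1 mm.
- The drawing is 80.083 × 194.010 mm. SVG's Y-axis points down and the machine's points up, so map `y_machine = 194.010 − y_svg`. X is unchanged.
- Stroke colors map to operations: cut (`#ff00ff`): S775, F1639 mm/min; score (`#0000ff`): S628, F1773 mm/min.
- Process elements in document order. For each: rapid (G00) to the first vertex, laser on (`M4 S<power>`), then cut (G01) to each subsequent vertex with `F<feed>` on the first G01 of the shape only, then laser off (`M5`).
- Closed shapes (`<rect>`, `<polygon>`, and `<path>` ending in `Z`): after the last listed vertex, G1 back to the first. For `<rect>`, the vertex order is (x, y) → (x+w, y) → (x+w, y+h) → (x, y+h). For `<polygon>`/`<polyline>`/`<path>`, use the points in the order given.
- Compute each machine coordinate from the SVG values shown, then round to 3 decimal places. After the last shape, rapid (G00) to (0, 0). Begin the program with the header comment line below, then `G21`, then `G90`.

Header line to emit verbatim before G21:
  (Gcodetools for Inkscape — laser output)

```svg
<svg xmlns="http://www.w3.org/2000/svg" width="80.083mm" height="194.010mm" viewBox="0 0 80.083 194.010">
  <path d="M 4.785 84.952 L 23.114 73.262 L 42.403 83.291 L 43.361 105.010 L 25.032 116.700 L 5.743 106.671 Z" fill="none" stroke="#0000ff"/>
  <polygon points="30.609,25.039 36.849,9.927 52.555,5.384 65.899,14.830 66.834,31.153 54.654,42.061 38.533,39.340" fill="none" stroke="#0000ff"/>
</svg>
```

(Gcodetools for Inkscape — laser output)
G21
G90
G00 X4.785 Y109.058
M4 S628
G01 X23.114 Y120.748 F1773
G01 X42.403 Y110.719
G01 X43.361 Y89.000
G01 X25.032 Y77.310
G01 X5.743 Y87.339
G01 X4.785 Y109.058
M5
G00 X30.609 Y168.971
M4 S628
G01 X36.849 Y184.083 F1773
G01 X52.555 Y188.626
G01 X65.899 Y179.180
G01 X66.834 Y162.857
G01 X54.654 Y151.949
G01 X38.533 Y154.670
G01 X30.609 Y168.971
M5
G00 X0.000 Y0.000

viewBox `0 0 80.083 194.010` with mm width/height → 1 unit = 1 mm. Flip: y_m = 194.010 − y_svg.

**Shape 1** — `<path>` regular polygon, stroke `#0000ff` → score (S628, F1773). Machine vertices: (4.785,109.058) → (23.114,120.748) → (42.403,110.719) → (43.361,89.000) → (25.032,77.310) → (5.743,87.339) → (4.785,109.058). Closed: final G1 returns to the first vertex.

**Shape 2** — `<polygon>` regular polygon, stroke `#0000ff` → score (S628, F1773). Machine vertices: (30.609,168.971) → (36.849,184.083) → (52.555,188.626) → (65.899,179.180) → (66.834,162.857) → (54.654,151.949) → (38.533,154.670) → (30.609,168.971). Closed: final G1 returns to the first vertex.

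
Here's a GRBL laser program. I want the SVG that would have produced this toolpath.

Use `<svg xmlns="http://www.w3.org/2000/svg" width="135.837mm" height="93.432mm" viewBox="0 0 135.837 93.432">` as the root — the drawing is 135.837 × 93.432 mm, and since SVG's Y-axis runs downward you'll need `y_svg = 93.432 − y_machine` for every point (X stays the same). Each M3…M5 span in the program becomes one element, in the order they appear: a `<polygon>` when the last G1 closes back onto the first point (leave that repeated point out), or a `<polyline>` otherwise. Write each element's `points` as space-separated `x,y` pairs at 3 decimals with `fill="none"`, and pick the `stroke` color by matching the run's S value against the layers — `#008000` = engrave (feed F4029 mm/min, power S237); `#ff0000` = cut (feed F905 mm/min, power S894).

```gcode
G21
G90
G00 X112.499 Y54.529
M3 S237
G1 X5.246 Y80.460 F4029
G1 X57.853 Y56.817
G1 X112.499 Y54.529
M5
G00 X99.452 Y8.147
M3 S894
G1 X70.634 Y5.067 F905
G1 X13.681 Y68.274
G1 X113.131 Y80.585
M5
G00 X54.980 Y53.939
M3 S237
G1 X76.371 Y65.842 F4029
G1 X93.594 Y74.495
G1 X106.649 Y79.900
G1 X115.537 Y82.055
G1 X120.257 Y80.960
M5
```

y_svg = 93.432 − y_m.

[1] S237→`#008000` (engrave); closed run; points: 112.499,38.903 5.246,12.972 57.853,36.615

[2] S894→`#ff0000` (cut); open run; points: 99.452,85.285 70.634,88.365 13.681,25.158 113.131,12.847

[3] S237→`#008000` (engrave); open run; points: 54.980,39.493 76.371,27.590 93.594,18.937 106.649,13.532 115.537,11.377 120.257,12.472

<svg xmlns="http://www.w3.org/2000/svg" width="135.837mm" height="93.432mm" viewBox="0 0 135.837 93.432">
  <polygon points="112.499,38.903 5.246,12.972 57.853,36.615" fill="none" stroke="#008000"/>
  <polyline points="99.452,85.285 70.634,88.365 13.681,25.158 113.131,12.847" fill="none" stroke="#ff0000"/>
  <polyline points="54.980,39.493 76.371,27.590 93.594,18.937 106.649,13.532 115.537,11.377 120.257,12.472" fill="none" stroke="#008000"/>
</svg>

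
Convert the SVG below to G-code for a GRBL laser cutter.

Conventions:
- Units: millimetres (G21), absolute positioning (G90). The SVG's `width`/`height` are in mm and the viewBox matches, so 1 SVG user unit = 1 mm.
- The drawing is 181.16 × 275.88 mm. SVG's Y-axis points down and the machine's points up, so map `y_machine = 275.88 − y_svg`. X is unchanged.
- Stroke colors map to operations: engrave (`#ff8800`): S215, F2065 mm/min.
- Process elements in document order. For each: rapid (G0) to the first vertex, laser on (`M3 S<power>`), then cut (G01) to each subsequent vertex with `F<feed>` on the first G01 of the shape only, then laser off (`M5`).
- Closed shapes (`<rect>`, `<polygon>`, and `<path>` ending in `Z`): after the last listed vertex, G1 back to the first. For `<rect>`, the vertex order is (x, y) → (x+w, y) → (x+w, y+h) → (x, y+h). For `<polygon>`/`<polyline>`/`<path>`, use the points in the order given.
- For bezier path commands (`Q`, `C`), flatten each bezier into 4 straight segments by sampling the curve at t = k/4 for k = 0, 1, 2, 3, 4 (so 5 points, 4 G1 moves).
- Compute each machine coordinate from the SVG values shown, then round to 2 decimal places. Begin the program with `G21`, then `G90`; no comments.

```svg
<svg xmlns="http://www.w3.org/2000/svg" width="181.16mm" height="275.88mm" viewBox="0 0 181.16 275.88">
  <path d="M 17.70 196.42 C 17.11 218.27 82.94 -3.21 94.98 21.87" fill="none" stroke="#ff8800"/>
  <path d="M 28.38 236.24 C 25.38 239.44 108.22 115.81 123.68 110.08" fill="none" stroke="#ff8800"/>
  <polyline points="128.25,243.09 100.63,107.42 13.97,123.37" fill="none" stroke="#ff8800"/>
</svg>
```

1 u = 1 mm; y_m = 275.88 − y.

[1] `<path>` cubic bezier, #ff8800→engrave S215 F2065: (17.70,79.46) → (27.83,101.04) → (51.60,167.95) → (77.74,234.24) → (94.98,254.01)

[2] `<path>` cubic bezier, #ff8800→engrave S215 F2065: (28.38,39.64) → (39.83,57.20) → (69.11,99.37) → (101.85,143.22) → (123.68,165.80)

[3] `<polyline>` open polyline, #ff8800→engrave S215 F2065: (128.25,32.79) → (100.63,168.46) → (13.97,152.51)

G21
G90
G0 X17.70 Y79.46
M3 S215
G01 X27.83 Y101.04 F2065
G01 X51.60 Y167.95
G01 X77.74 Y234.24
G01 X94.98 Y254.01
M5
G0 X28.38 Y39.64
M3 S215
G01 X39.83 Y57.20 F2065
G01 X69.11 Y99.37
G01 X101.85 Y143.22
G01 X123.68 Y165.80
M5
G0 X128.25 Y32.79
M3 S215
G01 X100.63 Y168.46 F2065
G01 X13.97 Y152.51
M5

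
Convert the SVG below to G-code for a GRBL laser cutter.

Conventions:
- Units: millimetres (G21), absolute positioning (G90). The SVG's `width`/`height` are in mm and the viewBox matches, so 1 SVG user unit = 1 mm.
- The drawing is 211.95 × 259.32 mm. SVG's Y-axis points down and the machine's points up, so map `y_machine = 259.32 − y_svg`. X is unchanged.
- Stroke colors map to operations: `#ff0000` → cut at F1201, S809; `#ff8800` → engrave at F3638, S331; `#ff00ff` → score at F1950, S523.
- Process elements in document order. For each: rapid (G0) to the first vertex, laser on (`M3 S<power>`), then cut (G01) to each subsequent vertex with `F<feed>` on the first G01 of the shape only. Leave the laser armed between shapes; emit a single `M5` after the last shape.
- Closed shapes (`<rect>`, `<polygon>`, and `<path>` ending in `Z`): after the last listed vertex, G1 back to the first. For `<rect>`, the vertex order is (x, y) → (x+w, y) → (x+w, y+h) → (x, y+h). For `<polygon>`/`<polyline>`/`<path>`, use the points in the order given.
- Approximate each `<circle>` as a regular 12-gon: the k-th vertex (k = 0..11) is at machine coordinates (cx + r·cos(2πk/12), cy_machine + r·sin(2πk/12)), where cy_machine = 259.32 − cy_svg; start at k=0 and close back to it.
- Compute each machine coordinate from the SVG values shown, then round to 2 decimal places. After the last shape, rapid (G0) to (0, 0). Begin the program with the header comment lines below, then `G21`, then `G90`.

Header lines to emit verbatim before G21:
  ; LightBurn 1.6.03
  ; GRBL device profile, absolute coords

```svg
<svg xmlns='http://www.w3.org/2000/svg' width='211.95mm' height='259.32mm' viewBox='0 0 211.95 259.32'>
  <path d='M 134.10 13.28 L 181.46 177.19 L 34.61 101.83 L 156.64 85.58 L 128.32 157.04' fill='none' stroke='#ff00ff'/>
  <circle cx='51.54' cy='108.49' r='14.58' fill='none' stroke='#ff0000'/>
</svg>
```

; LightBurn 1.6.03
; GRBL device profile, absolute coords
G21
G90
G0 X134.10 Y246.04
M3 S523
G01 X181.46 Y82.13 F1950
G01 X34.61 Y157.49
G01 X156.64 Y173.74
G01 X128.32 Y102.28
G0 X66.12 Y150.83
M3 S809
G01 X64.17 Y158.12 F1201
G01 X58.83 Y163.46
G01 X51.54 Y165.41
G01 X44.25 Y163.46
G01 X38.91 Y158.12
G01 X36.96 Y150.83
G01 X38.91 Y143.54
G01 X44.25 Y138.20
G01 X51.54 Y136.25
G01 X58.83 Y138.20
G01 X64.17 Y143.54
G01 X66.12 Y150.83
M5
G0 X0.00 Y0.00

Since the viewBox matches the mm dimensions, user units are millimetres directly. The only transform is the Y-flip y_m = 259.32 − y_svg.

Shape 1 is a open polyline drawn with `<path>`. Its stroke #ff00ff means score at S523, F1950. After flipping Y the toolpath is (134.10,246.04) → (181.46,82.13) → (34.61,157.49) → (156.64,173.74) → (128.32,102.28).

Shape 2 is a circle drawn with `<circle>`. Its stroke #ff0000 means cut at S809, F1201. After flipping Y the toolpath is (66.12,150.83) → (64.17,158.12) → (58.83,163.46) → (51.54,165.41) → (44.25,163.46) → (38.91,158.12) → (36.96,150.83) → (38.91,143.54) → (44.25,138.20) → (51.54,136.25) → (58.83,138.20) → (64.17,143.54) → (66.12,150.83), returning to the start.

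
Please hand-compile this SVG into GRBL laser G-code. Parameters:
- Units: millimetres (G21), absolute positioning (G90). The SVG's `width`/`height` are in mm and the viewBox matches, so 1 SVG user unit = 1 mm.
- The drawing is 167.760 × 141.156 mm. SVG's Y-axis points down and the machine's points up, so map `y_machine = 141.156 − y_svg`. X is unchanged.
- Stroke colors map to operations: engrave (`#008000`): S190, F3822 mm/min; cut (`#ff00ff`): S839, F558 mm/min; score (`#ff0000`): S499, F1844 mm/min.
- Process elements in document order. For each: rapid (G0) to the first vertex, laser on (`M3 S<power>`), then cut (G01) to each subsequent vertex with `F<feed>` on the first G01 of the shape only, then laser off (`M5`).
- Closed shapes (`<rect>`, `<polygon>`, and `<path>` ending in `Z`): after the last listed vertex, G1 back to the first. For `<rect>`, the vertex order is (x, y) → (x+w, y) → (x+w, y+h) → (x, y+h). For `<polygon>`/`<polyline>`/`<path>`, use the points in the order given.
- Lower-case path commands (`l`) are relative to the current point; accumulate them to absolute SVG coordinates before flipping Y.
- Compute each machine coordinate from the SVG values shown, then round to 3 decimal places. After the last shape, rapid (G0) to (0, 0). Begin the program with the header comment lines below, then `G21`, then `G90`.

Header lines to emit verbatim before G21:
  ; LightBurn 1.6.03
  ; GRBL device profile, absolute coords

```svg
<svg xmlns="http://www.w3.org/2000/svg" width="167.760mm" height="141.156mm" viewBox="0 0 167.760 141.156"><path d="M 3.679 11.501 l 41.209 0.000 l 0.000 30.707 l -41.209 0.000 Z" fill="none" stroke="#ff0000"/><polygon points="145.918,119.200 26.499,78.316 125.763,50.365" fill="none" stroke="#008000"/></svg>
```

; LightBurn 1.6.03
; GRBL device profile, absolute coords
G21
G90
G0 X3.679 Y129.655
M3 S499
G01 X44.888 Y129.655 F1844
G01 X44.888 Y98.948
G01 X3.679 Y98.948
G01 X3.679 Y129.655
M5
G0 X145.918 Y21.956
M3 S190
G01 X26.499 Y62.840 F3822
G01 X125.763 Y90.791
G01 X145.918 Y21.956
M5
G0 X0.000 Y0.000

1 u = 1 mm; y_m = 141.156 − y.

[1] `<path>` rectangle, #ff0000→score S499 F1844: (3.679,129.655) → (44.888,129.655) → (44.888,98.948) → (3.679,98.948) → (3.679,129.655) (closed)

[2] `<polygon>` closed polygon, #008000→engrave S190 F3822: (145.918,21.956) → (26.499,62.840) → (125.763,90.791) → (145.918,21.956) (closed)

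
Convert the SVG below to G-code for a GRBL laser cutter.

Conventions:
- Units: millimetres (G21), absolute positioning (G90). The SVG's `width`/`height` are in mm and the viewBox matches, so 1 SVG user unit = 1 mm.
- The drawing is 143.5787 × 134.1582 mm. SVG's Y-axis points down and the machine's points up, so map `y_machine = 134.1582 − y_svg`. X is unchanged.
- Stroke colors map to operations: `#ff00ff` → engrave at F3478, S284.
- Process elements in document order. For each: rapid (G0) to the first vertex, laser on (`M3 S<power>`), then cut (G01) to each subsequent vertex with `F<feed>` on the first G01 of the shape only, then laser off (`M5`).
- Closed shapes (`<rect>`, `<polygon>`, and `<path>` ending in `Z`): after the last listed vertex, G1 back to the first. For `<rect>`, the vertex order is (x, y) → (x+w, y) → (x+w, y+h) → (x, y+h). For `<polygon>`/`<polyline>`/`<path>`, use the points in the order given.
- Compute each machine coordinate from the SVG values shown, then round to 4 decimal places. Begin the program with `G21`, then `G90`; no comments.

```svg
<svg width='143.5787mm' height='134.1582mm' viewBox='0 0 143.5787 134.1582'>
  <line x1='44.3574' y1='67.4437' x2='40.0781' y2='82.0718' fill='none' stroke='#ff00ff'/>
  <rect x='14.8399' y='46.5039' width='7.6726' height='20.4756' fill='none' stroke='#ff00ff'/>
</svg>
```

G21
G90
G0 X44.3574 Y66.7145
M3 S284
G01 X40.0781 Y52.0864 F3478
M5
G0 X14.8399 Y87.6543
M3 S284
G01 X22.5125 Y87.6543 F3478
G01 X22.5125 Y67.1787
G01 X14.8399 Y67.1787
G01 X14.8399 Y87.6543
M5

1 u = 1 mm; y_m = 134.1582 − y.

[1] `<line>` line segment, #ff00ff→engrave S284 F3478: (44.3574,66.7145) → (40.0781,52.0864)

[2] `<rect>` rectangle, #ff00ff→engrave S284 F3478: (14.8399,87.6543) → (22.5125,87.6543) → (22.5125,67.1787) → (14.8399,67.1787) → (14.8399,87.6543) (closed)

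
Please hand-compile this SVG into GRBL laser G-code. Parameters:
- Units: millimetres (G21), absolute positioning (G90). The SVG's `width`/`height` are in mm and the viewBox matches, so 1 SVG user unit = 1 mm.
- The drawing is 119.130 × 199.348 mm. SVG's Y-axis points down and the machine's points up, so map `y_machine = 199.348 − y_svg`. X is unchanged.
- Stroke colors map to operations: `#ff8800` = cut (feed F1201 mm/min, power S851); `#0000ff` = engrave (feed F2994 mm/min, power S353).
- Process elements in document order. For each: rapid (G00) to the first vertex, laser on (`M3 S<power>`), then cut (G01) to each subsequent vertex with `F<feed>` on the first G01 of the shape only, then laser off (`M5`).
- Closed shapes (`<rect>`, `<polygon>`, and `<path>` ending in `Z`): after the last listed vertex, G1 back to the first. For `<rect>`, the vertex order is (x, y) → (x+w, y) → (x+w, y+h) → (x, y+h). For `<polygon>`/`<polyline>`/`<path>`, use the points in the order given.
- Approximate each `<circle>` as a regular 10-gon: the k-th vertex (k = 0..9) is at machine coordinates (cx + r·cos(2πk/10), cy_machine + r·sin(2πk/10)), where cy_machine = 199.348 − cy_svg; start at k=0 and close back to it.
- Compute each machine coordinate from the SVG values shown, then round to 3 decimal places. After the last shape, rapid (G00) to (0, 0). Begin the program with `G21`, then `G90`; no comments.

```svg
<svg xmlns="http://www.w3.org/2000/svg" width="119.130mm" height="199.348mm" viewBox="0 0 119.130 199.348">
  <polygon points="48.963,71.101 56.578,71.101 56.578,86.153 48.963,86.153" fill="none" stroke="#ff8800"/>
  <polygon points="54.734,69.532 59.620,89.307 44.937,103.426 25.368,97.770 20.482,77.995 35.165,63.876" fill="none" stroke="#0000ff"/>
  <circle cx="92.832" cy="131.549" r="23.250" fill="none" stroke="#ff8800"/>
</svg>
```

Since the viewBox matches the mm dimensions, user units are millimetres directly. The only transform is the Y-flip y_m = 199.348 − y_svg.

Shape 1 is a rectangle drawn with `<polygon>`. Its stroke #ff8800 means cut at S851, F1201. After flipping Y the toolpath is (48.963,128.247) → (56.578,128.247) → (56.578,113.195) → (48.963,113.195) → (48.963,128.247), returning to the start.

Shape 2 is a regular polygon drawn with `<polygon>`. Its stroke #0000ff means engrave at S353, F2994. After flipping Y the toolpath is (54.734,129.816) → (59.620,110.041) → (44.937,95.922) → (25.368,101.578) → (20.482,121.353) → (35.165,135.472) → (54.734,129.816), returning to the start.

Shape 3 is a circle drawn with `<circle>`. Its stroke #ff8800 means cut at S851, F1201. After flipping Y the toolpath is (116.082,67.799) → (111.642,81.465) → (100.017,89.911) → (85.647,89.911) → (74.022,81.465) → (69.582,67.799) → (74.022,54.133) → (85.647,45.687) → (100.017,45.687) → (111.642,54.133) → (116.082,67.799), returning to the start.

G21
G90
G00 X48.963 Y128.247
M3 S851
G01 X56.578 Y128.247 F1201
G01 X56.578 Y113.195
G01 X48.963 Y113.195
G01 X48.963 Y128.247
M5
G00 X54.734 Y129.816
M3 S353
G01 X59.620 Y110.041 F2994
G01 X44.937 Y95.922
G01 X25.368 Y101.578
G01 X20.482 Y121.353
G01 X35.165 Y135.472
G01 X54.734 Y129.816
M5
G00 X116.082 Y67.799
M3 S851
G01 X111.642 Y81.465 F1201
G01 X100.017 Y89.911
G01 X85.647 Y89.911
G01 X74.022 Y81.465
G01 X69.582 Y67.799
G01 X74.022 Y54.133
G01 X85.647 Y45.687
G01 X100.017 Y45.687
G01 X111.642 Y54.133
G01 X116.082 Y67.799
M5
G00 X0.000 Y0.000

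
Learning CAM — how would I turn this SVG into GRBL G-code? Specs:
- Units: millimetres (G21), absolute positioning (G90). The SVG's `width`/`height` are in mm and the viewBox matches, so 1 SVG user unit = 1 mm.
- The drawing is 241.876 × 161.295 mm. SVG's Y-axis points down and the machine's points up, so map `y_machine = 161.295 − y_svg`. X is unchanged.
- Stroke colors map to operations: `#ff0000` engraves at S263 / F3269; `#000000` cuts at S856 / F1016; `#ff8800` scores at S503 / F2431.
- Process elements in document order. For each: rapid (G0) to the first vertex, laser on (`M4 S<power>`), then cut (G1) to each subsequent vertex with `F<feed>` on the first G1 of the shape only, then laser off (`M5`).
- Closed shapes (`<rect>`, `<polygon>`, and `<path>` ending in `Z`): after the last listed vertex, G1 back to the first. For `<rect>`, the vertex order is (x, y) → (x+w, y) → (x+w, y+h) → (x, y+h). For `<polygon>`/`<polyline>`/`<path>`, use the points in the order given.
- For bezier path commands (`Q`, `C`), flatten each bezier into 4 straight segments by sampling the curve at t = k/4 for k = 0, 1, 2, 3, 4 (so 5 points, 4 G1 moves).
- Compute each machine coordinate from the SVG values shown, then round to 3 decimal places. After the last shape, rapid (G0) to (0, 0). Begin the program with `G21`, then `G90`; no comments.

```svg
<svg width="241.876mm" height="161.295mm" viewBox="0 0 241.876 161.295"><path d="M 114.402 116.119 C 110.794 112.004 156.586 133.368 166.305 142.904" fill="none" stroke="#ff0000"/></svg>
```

G21
G90
G0 X114.402 Y45.176
M4 S263
G1 X119.623 Y44.068 F3269
G1 X135.356 Y36.903
G1 X153.588 Y27.178
G1 X166.305 Y18.391
M5
G0 X0.000 Y0.000

Since the viewBox matches the mm dimensions, user units are millimetres directly. The only transform is the Y-flip y_m = 161.295 − y_svg.

Shape 1 is a cubic bezier drawn with `<path>`. Its stroke #ff0000 means engrave at S263, F3269. After flipping Y the toolpath is (114.402,45.176) → (119.623,44.068) → (135.356,36.903) → (153.588,27.178) → (166.305,18.391).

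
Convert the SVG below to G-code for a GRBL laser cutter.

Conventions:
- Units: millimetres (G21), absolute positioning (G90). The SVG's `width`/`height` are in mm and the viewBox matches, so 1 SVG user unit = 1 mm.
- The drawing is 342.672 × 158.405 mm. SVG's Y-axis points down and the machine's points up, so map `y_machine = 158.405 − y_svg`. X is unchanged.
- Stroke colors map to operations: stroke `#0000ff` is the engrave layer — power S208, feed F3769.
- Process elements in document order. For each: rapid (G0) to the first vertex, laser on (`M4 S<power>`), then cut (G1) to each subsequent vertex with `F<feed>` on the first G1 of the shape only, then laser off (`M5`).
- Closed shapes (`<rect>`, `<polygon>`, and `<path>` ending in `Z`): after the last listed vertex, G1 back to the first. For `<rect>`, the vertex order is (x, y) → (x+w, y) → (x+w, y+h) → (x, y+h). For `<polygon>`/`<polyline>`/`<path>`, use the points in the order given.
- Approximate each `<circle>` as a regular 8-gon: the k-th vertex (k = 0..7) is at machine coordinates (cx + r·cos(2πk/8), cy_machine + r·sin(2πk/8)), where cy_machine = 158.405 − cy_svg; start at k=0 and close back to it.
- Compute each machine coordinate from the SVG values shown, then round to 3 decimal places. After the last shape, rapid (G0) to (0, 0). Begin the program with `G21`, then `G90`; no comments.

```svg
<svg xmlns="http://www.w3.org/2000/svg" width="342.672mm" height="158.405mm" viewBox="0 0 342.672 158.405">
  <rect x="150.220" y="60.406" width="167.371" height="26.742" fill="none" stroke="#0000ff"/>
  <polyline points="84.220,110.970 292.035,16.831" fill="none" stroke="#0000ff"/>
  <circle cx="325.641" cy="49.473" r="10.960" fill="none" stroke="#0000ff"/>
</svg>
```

G21
G90
G0 X150.220 Y97.999
M4 S208
G1 X317.591 Y97.999 F3769
G1 X317.591 Y71.257
G1 X150.220 Y71.257
G1 X150.220 Y97.999
M5
G0 X84.220 Y47.435
M4 S208
G1 X292.035 Y141.574 F3769
M5
G0 X336.601 Y108.932
M4 S208
G1 X333.391 Y116.682 F3769
G1 X325.641 Y119.892
G1 X317.891 Y116.682
G1 X314.681 Y108.932
G1 X317.891 Y101.182
G1 X325.641 Y97.972
G1 X333.391 Y101.182
G1 X336.601 Y108.932
M5
G0 X0.000 Y0.000

1 u = 1 mm; y_m = 158.405 − y.

[1] `<rect>` rectangle, #0000ff→engrave S208 F3769: (150.220,97.999) → (317.591,97.999) → (317.591,71.257) → (150.220,71.257) → (150.220,97.999) (closed)

[2] `<polyline>` line segment, #0000ff→engrave S208 F3769: (84.220,47.435) → (292.035,141.574)

[3] `<circle>` circle, #0000ff→engrave S208 F3769: (336.601,108.932) → (333.391,116.682) → (325.641,119.892) → (317.891,116.682) → (314.681,108.932) → (317.891,101.182) → (325.641,97.972) → (333.391,101.182) → (336.601,108.932) (closed)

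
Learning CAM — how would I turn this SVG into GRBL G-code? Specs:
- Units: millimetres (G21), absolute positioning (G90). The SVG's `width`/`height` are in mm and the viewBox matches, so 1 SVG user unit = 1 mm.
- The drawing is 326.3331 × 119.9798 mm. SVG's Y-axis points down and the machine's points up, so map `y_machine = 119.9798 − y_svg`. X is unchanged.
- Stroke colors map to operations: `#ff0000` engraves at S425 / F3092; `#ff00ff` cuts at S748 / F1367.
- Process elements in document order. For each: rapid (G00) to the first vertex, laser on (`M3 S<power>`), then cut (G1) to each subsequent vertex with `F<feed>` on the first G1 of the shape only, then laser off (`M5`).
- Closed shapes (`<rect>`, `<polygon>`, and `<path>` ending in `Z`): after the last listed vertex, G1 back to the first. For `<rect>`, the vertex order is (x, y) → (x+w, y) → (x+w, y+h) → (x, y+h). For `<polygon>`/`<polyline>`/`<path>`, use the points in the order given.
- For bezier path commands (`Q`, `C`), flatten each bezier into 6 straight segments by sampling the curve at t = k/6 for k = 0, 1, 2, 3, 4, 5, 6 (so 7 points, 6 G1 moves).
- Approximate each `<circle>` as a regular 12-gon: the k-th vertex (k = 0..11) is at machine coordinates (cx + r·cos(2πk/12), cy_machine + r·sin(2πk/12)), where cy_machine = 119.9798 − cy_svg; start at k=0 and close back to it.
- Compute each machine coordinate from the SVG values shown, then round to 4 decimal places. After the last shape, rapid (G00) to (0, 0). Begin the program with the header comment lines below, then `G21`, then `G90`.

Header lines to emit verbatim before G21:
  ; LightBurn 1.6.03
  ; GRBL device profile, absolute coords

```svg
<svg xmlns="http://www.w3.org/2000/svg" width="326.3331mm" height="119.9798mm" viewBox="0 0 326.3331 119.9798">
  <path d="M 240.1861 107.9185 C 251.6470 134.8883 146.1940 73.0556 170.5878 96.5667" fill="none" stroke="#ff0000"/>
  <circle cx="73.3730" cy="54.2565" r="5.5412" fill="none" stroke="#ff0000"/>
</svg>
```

Since the viewBox matches the mm dimensions, user units are millimetres directly. The only transform is the Y-flip y_m = 119.9798 − y_svg.

Shape 1 is a cubic bezier drawn with `<path>`. Its stroke #ff0000 means engrave at S425, F3092. After flipping Y the toolpath is (240.1861,12.0613) → (237.3161,5.1704) → (221.8150,8.2425) → (200.5371,16.4402) → (180.3370,24.9261) → (168.0691,28.8629) → (170.5878,23.4131).

Shape 2 is a circle drawn with `<circle>`. Its stroke #ff0000 means engrave at S425, F3092. After flipping Y the toolpath is (78.9142,65.7233) → (78.1718,68.4939) → (76.1436,70.5221) → (73.3730,71.2645) → (70.6024,70.5221) → (68.5742,68.4939) → (67.8318,65.7233) → (68.5742,62.9527) → (70.6024,60.9245) → (73.3730,60.1821) → (76.1436,60.9245) → (78.1718,62.9527) → (78.9142,65.7233), returning to the start.

; LightBurn 1.6.03
; GRBL device profile, absolute coords
G21
G90
G00 X240.1861 Y12.0613
M3 S425
G1 X237.3161 Y5.1704 F3092
G1 X221.8150 Y8.2425
G1 X200.5371 Y16.4402
G1 X180.3370 Y24.9261
G1 X168.0691 Y28.8629
G1 X170.5878 Y23.4131
M5
G00 X78.9142 Y65.7233
M3 S425
G1 X78.1718 Y68.4939 F3092
G1 X76.1436 Y70.5221
G1 X73.3730 Y71.2645
G1 X70.6024 Y70.5221
G1 X68.5742 Y68.4939
G1 X67.8318 Y65.7233
G1 X68.5742 Y62.9527
G1 X70.6024 Y60.9245
G1 X73.3730 Y60.1821
G1 X76.1436 Y60.9245
G1 X78.1718 Y62.9527
G1 X78.9142 Y65.7233
M5
G00 X0.0000 Y0.0000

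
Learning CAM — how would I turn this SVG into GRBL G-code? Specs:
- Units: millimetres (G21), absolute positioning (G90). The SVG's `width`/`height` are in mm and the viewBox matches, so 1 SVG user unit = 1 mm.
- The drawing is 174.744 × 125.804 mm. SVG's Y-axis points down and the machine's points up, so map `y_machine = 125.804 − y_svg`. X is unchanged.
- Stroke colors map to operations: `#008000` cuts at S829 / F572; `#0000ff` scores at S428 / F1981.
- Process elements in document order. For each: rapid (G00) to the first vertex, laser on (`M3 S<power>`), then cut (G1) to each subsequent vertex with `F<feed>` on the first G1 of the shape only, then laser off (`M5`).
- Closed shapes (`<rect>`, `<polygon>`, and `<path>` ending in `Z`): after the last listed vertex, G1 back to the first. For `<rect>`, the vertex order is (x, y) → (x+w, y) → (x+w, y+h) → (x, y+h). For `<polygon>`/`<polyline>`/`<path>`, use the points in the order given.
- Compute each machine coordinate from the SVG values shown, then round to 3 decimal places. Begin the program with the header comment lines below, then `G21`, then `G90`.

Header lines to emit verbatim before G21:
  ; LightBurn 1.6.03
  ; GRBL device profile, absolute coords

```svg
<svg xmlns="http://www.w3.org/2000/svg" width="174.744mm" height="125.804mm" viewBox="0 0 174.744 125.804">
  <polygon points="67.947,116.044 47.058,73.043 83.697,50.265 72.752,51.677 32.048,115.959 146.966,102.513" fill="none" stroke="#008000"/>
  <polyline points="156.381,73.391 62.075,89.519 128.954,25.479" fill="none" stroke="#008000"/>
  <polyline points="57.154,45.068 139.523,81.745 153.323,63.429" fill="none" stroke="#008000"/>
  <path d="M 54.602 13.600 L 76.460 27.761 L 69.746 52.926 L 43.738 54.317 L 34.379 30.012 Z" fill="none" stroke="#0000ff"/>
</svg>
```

viewBox `0 0 174.744 125.804` with mm width/height → 1 unit = 1 mm. Flip: y_m = 125.804 − y_svg.

**Shape 1** — `<polygon>` closed polygon, stroke `#008000` → cut (S829, F572). Machine vertices: (67.947,9.760) → (47.058,52.761) → (83.697,75.539) → (72.752,74.127) → (32.048,9.845) → (146.966,23.291) → (67.947,9.760). Closed: final G1 returns to the first vertex.

**Shape 2** — `<polyline>` open polyline, stroke `#008000` → cut (S829, F572). Machine vertices: (156.381,52.413) → (62.075,36.285) → (128.954,100.325). Open path.

**Shape 3** — `<polyline>` open polyline, stroke `#008000` → cut (S829, F572). Machine vertices: (57.154,80.736) → (139.523,44.059) → (153.323,62.375). Open path.

**Shape 4** — `<path>` regular polygon, stroke `#0000ff` → score (S428, F1981). Machine vertices: (54.602,112.204) → (76.460,98.043) → (69.746,72.878) → (43.738,71.487) → (34.379,95.792) → (54.602,112.204). Closed: final G1 returns to the first vertex.

; LightBurn 1.6.03
; GRBL device profile, absolute coords
G21
G90
G00 X67.947 Y9.760
M3 S829
G1 X47.058 Y52.761 F572
G1 X83.697 Y75.539
G1 X72.752 Y74.127
G1 X32.048 Y9.845
G1 X146.966 Y23.291
G1 X67.947 Y9.760
M5
G00 X156.381 Y52.413
M3 S829
G1 X62.075 Y36.285 F572
G1 X128.954 Y100.325
M5
G00 X57.154 Y80.736
M3 S829
G1 X139.523 Y44.059 F572
G1 X153.323 Y62.375
M5
G00 X54.602 Y112.204
M3 S428
G1 X76.460 Y98.043 F1981
G1 X69.746 Y72.878
G1 X43.738 Y71.487
G1 X34.379 Y95.792
G1 X54.602 Y112.204
M5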